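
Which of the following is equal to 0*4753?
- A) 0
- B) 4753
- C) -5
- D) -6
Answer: A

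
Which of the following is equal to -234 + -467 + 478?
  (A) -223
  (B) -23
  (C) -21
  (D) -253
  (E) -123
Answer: A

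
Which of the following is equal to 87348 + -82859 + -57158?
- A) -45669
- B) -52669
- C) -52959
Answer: B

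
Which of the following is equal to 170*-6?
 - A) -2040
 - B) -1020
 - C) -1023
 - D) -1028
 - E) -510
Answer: B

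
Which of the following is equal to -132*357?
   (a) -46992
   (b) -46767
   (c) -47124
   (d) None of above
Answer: c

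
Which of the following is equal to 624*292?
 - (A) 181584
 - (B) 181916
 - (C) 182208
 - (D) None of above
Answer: C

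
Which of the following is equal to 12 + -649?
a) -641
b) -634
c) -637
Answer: c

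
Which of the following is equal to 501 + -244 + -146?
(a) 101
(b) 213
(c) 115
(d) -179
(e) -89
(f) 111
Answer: f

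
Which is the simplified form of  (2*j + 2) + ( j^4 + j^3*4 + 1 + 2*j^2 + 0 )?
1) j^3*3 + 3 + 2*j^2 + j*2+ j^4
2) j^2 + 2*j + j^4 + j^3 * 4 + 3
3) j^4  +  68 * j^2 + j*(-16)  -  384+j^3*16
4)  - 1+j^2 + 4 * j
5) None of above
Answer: 5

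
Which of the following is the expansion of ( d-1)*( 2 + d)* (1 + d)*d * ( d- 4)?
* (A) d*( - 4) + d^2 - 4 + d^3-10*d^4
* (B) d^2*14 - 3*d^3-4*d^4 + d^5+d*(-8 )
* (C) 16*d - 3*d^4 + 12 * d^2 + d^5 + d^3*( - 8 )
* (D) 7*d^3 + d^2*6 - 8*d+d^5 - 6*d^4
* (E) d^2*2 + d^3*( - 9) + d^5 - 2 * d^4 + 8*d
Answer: E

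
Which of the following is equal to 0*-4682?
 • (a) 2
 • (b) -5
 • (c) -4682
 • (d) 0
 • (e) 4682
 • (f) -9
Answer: d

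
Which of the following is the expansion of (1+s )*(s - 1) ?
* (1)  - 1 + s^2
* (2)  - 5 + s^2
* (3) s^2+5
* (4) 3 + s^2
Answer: 1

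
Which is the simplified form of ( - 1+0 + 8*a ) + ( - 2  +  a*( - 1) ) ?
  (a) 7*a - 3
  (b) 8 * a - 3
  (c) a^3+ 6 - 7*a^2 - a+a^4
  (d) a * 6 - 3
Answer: a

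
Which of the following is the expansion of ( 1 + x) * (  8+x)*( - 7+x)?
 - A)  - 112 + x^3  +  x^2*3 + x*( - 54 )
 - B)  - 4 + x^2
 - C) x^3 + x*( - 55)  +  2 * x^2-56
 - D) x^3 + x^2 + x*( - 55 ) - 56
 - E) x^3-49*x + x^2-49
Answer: C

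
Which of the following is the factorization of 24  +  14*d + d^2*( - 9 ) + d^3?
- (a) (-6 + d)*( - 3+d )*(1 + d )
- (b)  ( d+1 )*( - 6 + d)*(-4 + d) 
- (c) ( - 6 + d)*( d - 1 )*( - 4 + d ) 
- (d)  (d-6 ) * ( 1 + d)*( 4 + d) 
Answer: b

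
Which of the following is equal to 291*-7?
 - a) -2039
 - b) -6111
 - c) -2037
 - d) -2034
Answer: c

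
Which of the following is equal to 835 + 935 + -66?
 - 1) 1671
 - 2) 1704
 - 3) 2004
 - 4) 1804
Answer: 2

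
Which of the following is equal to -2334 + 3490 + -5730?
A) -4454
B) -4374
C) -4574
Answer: C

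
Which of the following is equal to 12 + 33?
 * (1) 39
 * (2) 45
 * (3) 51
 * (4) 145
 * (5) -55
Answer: 2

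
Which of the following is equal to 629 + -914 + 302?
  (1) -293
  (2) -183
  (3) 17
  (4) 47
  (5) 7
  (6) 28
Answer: 3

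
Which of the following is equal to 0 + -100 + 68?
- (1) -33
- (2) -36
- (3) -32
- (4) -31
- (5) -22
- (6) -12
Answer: 3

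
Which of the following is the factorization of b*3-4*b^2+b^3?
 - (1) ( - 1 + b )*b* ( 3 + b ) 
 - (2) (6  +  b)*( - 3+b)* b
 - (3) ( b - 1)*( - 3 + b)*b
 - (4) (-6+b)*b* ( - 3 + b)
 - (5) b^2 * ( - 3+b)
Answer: 3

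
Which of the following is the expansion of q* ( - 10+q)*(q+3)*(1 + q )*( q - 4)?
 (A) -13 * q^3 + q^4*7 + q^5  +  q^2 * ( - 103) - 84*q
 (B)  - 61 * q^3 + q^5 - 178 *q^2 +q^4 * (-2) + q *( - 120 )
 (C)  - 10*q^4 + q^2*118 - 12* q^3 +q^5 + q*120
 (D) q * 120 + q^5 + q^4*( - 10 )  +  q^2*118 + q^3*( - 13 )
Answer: D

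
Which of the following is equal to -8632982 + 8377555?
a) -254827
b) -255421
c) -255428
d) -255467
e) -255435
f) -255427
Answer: f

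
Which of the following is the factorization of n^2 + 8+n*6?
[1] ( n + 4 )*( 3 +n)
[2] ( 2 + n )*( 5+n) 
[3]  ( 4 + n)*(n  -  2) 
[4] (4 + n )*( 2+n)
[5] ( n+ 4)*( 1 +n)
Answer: 4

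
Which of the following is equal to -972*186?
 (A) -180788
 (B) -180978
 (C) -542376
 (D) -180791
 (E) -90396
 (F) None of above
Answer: F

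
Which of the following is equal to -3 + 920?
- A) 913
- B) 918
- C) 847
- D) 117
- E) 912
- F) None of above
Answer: F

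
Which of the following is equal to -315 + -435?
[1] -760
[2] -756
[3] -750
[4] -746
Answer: 3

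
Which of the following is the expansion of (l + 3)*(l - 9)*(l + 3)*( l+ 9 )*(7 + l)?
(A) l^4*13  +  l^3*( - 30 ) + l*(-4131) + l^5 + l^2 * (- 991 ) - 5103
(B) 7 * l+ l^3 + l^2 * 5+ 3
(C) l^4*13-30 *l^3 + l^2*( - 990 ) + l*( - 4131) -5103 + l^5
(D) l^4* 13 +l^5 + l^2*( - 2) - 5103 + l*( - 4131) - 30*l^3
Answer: C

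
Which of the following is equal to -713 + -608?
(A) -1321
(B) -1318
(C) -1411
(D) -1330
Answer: A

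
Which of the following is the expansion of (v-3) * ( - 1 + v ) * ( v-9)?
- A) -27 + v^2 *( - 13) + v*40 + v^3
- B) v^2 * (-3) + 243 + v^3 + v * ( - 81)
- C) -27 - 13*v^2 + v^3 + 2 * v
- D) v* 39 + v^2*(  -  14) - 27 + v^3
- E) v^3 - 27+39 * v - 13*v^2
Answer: E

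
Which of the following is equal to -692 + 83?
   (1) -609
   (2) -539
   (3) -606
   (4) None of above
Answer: 1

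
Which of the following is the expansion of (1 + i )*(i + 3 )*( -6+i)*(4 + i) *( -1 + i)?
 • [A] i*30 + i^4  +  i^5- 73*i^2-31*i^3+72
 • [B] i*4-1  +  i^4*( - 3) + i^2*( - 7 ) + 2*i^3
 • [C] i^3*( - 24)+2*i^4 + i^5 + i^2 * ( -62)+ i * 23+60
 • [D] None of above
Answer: A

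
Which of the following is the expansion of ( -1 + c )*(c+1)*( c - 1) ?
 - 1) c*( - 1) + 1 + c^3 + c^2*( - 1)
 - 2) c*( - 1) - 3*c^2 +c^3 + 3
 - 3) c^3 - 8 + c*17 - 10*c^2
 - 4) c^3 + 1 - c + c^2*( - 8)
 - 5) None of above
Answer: 1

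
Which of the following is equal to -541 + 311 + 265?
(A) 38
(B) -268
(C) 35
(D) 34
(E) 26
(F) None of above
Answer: C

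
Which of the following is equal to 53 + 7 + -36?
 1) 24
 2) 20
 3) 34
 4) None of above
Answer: 1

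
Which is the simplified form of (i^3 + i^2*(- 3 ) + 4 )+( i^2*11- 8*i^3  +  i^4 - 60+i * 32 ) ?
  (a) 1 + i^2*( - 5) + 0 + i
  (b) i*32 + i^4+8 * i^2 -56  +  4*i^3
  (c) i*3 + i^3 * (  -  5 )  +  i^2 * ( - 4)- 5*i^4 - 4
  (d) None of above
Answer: d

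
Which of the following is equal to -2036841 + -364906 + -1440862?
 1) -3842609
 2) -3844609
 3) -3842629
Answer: 1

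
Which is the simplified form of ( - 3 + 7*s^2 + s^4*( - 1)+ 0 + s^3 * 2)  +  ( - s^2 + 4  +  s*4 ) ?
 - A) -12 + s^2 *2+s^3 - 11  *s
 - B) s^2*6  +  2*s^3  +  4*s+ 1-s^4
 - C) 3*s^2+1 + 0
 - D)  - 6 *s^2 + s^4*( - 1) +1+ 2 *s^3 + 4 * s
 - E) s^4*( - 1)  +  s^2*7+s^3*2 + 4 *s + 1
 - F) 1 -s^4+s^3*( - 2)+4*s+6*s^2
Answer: B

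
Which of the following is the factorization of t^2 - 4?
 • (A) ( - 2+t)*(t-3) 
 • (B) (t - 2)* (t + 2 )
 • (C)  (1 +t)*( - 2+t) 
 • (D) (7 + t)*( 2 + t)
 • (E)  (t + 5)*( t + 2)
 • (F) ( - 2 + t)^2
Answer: B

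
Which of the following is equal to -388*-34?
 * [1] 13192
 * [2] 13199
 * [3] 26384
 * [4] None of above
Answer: 1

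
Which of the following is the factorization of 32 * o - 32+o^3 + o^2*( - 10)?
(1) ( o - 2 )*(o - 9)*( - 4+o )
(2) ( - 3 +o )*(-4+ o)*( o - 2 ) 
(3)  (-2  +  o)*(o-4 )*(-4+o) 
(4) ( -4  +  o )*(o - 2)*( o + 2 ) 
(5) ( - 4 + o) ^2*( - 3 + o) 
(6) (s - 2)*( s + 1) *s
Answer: 3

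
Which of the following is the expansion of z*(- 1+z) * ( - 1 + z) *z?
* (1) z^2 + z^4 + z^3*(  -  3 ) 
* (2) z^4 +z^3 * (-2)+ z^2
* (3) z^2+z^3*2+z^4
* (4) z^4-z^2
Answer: 2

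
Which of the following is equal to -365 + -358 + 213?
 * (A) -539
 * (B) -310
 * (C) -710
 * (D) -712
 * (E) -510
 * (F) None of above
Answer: E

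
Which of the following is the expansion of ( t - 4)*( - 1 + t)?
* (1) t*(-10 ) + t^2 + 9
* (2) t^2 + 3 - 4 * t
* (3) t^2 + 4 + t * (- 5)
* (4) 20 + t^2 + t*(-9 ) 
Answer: 3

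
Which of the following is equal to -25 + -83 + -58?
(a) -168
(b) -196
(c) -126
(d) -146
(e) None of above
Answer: e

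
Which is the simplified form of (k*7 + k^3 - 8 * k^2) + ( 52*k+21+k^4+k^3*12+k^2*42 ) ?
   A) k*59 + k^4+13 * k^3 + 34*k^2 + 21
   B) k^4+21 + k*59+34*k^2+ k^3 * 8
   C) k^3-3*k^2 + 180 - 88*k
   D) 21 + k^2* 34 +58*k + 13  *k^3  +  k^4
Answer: A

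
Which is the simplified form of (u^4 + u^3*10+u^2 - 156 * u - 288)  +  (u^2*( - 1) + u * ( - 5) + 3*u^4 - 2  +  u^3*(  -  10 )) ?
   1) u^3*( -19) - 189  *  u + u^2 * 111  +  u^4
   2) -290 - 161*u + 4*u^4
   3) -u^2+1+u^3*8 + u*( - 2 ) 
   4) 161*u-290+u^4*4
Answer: 2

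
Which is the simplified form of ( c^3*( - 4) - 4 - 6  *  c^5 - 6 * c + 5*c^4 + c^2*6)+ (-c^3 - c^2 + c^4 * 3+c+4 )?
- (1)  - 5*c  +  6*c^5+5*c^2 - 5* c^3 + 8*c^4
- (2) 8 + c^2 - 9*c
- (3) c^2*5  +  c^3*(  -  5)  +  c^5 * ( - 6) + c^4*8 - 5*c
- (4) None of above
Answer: 3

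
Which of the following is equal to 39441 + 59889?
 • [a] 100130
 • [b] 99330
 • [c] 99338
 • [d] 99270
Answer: b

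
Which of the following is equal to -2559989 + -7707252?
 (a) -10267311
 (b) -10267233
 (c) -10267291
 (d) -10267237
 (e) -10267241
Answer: e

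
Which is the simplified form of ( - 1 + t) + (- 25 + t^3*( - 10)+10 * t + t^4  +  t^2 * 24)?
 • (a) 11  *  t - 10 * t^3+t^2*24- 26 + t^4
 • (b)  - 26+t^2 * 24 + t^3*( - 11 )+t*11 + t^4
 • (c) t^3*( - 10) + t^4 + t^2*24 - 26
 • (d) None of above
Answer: a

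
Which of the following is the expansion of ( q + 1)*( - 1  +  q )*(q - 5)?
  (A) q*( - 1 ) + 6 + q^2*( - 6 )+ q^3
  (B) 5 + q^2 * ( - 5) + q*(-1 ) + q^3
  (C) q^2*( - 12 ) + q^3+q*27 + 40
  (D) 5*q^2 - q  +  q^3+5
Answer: B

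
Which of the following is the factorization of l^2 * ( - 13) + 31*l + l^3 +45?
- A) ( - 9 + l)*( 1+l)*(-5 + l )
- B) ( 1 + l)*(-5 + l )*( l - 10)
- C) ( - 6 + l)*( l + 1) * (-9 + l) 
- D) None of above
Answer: A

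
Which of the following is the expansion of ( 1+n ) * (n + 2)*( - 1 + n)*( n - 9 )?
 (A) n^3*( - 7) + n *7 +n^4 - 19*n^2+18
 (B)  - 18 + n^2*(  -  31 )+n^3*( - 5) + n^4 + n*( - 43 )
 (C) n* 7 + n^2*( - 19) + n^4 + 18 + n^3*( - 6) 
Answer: A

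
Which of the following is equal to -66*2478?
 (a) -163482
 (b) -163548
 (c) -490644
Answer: b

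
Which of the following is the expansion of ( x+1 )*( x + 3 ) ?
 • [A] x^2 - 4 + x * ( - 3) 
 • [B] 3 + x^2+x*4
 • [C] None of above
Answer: B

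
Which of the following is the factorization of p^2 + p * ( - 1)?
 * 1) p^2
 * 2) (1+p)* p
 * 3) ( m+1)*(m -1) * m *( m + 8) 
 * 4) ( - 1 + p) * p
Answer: 4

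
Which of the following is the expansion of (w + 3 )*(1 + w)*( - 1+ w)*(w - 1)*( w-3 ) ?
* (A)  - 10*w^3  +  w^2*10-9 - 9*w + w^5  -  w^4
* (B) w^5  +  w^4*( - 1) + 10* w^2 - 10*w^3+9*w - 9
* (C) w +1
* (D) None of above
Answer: B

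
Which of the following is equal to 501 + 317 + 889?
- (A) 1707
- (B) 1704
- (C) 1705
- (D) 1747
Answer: A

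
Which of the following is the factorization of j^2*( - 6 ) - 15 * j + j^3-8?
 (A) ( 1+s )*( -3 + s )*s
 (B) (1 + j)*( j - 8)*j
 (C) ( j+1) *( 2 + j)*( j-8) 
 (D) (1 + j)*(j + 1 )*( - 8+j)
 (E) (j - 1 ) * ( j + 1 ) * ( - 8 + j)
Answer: D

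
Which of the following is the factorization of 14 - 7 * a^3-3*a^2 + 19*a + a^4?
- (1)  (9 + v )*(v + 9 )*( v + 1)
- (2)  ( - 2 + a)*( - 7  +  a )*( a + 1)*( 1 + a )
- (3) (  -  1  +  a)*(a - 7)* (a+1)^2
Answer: 2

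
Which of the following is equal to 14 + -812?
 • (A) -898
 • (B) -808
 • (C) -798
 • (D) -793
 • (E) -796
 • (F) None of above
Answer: C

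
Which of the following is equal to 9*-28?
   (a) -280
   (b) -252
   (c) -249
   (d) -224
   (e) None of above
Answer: b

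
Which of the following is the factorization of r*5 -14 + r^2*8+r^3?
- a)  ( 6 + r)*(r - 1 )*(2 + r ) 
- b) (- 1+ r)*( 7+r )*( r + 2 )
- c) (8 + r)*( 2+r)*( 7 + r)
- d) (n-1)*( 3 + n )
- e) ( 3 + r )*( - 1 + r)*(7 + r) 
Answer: b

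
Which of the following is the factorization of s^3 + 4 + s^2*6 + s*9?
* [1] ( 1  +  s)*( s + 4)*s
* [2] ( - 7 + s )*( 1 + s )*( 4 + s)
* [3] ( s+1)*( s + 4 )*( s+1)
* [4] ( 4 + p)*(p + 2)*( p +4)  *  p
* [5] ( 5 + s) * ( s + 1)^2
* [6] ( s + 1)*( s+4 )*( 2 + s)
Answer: 3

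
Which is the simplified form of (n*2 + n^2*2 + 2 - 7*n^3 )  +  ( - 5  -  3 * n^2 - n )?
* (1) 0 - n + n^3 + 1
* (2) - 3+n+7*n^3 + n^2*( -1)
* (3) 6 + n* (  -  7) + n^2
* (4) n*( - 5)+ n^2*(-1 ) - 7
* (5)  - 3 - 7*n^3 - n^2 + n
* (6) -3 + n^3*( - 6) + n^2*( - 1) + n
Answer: 5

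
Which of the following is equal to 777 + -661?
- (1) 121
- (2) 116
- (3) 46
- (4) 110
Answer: 2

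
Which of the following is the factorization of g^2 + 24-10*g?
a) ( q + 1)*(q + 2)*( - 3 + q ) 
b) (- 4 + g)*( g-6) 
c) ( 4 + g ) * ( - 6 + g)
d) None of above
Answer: b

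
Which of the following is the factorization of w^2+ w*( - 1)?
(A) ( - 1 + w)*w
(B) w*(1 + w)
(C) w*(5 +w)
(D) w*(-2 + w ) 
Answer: A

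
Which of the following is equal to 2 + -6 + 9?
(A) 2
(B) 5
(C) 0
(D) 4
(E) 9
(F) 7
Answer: B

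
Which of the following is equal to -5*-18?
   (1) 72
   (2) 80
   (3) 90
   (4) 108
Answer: 3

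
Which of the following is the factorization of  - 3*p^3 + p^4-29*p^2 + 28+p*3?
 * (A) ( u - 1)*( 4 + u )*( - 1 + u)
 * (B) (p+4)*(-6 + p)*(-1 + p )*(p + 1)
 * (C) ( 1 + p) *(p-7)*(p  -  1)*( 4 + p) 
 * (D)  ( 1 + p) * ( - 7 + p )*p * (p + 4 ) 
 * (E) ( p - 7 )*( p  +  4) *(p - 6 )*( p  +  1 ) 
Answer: C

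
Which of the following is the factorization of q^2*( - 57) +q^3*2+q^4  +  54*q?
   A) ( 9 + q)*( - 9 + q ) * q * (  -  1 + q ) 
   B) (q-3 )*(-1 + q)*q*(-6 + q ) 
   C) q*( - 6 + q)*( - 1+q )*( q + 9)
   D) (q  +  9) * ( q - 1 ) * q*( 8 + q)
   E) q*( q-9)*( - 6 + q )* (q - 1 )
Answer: C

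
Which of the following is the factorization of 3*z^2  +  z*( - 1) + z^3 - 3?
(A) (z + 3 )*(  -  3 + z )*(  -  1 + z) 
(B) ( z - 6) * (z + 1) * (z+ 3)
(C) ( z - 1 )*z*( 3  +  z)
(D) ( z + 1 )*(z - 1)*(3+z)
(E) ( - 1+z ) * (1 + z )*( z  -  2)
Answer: D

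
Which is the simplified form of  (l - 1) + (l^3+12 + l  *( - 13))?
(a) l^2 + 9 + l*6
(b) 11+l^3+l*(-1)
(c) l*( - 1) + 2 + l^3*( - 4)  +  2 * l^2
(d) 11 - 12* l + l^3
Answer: d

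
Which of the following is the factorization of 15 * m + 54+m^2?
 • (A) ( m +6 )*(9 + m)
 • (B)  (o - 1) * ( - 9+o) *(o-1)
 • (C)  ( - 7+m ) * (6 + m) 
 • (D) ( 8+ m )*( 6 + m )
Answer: A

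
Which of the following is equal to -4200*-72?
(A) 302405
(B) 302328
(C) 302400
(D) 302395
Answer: C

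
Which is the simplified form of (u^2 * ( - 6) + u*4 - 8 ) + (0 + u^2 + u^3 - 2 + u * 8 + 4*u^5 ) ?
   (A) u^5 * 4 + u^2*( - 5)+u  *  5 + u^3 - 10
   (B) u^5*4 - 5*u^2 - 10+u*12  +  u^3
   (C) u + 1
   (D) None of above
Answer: B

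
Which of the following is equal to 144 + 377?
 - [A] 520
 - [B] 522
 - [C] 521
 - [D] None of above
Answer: C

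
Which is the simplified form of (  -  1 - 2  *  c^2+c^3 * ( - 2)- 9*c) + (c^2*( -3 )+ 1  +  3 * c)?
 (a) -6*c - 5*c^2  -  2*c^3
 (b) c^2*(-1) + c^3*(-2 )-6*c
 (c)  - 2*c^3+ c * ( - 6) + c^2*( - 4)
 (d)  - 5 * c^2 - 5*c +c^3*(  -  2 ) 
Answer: a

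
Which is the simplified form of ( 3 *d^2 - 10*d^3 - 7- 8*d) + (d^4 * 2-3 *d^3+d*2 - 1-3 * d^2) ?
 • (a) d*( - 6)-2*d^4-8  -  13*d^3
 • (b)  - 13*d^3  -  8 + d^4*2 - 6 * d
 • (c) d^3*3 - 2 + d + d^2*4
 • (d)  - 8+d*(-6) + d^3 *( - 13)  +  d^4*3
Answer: b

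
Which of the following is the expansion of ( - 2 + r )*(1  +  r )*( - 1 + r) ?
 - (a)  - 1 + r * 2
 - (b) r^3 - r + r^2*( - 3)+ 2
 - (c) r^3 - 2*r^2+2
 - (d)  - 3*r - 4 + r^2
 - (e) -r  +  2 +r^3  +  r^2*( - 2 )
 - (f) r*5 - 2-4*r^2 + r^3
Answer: e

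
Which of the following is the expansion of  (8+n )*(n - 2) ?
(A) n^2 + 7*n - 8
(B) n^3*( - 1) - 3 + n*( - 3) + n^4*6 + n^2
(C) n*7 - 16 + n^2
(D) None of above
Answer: D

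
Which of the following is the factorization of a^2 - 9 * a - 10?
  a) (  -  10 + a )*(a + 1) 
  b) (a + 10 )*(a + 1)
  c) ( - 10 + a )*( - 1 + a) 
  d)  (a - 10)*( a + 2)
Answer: a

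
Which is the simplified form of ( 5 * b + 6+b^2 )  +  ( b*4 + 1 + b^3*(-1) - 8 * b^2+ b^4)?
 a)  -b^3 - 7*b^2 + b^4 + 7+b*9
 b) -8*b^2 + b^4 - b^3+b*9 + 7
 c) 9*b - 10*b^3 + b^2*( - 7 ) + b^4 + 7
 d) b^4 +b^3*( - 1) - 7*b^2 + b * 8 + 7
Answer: a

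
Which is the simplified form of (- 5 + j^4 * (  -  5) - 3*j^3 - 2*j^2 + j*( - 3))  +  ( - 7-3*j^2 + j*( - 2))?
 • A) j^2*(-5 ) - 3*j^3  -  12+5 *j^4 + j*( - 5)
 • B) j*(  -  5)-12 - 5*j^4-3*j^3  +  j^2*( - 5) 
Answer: B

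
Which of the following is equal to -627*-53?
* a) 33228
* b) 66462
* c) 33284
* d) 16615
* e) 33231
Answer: e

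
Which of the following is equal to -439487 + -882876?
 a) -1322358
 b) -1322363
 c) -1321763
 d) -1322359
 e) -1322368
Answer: b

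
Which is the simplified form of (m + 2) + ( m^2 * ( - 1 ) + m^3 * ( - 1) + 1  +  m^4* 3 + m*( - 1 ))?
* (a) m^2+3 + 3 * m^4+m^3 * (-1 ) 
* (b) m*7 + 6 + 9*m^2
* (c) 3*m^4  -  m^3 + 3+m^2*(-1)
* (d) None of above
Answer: c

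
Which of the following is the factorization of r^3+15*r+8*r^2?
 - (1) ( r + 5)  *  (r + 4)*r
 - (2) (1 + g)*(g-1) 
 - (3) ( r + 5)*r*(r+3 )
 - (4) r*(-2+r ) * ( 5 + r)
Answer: 3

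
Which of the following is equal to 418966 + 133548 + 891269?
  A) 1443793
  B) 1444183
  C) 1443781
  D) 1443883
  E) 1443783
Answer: E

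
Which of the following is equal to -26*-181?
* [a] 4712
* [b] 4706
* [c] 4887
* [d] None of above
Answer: b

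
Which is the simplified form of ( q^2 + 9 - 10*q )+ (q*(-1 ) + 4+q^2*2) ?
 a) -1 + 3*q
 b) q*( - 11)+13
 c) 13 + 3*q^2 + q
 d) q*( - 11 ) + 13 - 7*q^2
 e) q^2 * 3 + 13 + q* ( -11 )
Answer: e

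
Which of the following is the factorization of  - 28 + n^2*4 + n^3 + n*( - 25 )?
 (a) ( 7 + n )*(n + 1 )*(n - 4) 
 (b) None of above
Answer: a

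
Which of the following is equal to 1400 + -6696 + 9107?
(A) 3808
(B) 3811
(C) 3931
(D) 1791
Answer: B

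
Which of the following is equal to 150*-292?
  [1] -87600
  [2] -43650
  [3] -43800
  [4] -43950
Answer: 3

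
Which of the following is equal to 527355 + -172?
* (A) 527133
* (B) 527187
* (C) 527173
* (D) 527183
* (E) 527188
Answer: D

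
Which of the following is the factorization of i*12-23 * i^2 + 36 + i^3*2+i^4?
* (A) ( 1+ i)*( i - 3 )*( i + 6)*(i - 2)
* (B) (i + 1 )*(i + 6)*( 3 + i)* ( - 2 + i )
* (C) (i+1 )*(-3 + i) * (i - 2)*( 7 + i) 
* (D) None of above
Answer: A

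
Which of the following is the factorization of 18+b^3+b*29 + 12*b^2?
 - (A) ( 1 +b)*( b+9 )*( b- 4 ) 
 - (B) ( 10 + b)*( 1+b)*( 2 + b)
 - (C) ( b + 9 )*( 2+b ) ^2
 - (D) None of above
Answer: D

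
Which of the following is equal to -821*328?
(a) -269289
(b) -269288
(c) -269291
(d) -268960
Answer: b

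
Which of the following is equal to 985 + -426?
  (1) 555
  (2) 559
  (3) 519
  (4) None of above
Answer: 2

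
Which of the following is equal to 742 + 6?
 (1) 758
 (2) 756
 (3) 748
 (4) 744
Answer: 3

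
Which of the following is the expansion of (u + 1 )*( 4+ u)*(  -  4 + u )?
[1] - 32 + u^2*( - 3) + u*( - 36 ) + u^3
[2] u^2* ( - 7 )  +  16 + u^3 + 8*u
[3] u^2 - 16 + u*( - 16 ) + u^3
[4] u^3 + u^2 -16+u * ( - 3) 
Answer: 3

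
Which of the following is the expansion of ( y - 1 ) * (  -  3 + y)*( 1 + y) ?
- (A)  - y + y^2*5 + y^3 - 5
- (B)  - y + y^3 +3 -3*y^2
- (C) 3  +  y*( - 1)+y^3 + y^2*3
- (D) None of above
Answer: B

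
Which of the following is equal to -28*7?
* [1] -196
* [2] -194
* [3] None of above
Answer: 1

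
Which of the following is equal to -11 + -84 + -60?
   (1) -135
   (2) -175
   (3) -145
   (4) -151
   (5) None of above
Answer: 5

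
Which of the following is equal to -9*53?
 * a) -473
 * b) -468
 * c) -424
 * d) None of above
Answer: d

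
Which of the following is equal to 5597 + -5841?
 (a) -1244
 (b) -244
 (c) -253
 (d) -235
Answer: b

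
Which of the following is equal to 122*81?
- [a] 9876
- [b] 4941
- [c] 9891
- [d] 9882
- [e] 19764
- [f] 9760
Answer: d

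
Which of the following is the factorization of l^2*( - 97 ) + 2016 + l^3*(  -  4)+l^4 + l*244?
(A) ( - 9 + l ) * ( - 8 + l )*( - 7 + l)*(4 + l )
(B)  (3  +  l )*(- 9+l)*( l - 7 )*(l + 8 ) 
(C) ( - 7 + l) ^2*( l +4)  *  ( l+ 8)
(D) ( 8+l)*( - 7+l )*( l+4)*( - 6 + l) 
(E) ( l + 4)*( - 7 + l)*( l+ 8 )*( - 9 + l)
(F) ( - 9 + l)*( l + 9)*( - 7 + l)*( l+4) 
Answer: E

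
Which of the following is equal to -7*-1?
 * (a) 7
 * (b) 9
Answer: a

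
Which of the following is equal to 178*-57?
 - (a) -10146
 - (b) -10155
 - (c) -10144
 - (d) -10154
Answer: a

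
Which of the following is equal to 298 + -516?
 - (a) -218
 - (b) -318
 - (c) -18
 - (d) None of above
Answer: a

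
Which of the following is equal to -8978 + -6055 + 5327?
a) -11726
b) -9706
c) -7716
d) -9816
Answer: b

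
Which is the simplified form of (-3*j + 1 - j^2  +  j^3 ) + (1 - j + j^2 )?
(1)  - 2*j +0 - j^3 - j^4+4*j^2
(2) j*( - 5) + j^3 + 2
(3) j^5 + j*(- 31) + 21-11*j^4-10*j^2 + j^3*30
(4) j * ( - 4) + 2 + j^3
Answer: 4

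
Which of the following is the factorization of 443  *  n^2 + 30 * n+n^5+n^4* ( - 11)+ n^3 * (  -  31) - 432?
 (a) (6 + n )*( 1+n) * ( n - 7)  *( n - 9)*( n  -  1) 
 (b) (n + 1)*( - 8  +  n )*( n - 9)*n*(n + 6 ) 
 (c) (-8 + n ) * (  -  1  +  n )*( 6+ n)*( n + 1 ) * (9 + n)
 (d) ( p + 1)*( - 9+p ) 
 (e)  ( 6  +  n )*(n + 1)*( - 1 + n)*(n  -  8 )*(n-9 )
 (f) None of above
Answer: e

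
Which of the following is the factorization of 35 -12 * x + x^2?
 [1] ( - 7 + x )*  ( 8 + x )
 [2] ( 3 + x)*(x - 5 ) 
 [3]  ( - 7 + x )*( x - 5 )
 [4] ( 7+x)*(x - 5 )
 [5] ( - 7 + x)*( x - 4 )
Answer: 3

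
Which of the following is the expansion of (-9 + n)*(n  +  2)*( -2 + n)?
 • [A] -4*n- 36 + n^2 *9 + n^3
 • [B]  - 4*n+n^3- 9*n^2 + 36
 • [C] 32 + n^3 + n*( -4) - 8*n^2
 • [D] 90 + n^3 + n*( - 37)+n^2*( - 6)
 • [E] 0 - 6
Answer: B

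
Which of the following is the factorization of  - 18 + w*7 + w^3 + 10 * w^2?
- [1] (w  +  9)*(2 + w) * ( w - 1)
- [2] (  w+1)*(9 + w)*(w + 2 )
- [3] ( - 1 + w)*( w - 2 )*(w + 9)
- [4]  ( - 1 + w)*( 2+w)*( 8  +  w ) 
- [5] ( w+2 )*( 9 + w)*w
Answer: 1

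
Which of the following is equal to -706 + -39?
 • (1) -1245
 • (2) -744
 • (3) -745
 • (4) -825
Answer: 3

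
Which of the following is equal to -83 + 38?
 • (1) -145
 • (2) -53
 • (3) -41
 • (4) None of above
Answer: 4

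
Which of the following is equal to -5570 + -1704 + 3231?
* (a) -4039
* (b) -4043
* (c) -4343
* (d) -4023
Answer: b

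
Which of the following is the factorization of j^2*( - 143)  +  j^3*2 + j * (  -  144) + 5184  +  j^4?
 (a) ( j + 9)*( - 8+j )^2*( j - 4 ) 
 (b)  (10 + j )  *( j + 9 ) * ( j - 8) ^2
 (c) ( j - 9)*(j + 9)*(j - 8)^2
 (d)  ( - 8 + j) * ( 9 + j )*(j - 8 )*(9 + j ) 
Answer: d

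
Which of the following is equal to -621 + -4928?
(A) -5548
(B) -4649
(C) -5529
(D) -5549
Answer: D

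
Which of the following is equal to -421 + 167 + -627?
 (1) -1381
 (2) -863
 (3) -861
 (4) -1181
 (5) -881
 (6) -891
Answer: 5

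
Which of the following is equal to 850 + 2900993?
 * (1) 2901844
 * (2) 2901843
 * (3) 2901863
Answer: 2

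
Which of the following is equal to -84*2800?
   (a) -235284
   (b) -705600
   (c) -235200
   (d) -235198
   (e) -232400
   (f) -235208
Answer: c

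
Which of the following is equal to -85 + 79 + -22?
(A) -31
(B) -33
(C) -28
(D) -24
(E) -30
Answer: C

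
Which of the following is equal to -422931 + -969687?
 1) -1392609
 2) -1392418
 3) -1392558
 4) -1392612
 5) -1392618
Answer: 5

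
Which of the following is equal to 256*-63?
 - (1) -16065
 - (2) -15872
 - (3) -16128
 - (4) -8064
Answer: 3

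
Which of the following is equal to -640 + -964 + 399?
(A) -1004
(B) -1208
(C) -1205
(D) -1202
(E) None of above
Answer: C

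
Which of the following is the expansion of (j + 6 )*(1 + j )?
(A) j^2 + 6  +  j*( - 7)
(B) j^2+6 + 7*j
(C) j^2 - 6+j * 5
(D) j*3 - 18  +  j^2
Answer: B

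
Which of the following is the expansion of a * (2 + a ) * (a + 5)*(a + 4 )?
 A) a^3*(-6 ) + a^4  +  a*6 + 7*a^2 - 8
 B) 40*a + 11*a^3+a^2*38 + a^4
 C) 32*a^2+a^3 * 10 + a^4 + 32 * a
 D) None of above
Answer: B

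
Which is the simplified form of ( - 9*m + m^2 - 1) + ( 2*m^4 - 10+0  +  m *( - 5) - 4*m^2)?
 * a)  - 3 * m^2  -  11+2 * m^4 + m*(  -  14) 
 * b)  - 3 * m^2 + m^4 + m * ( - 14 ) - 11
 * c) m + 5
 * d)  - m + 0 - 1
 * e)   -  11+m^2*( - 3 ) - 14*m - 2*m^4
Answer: a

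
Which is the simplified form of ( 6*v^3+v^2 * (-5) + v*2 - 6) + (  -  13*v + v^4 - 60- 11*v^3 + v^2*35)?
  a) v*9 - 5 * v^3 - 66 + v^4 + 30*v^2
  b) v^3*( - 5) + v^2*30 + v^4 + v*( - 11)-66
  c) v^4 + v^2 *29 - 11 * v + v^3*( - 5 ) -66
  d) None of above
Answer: b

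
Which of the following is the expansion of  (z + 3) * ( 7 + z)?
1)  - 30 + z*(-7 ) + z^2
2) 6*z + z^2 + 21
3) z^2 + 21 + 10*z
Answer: 3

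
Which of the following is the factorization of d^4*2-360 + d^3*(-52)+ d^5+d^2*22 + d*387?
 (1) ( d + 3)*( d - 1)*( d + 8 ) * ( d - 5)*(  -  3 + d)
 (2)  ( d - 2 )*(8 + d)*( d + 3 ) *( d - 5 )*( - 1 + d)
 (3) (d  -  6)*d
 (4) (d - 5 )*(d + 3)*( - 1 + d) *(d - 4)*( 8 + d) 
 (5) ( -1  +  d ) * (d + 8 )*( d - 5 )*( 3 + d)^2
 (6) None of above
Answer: 1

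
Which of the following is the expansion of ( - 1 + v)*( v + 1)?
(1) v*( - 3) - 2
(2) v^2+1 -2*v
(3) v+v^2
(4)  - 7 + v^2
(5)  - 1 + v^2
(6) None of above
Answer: 5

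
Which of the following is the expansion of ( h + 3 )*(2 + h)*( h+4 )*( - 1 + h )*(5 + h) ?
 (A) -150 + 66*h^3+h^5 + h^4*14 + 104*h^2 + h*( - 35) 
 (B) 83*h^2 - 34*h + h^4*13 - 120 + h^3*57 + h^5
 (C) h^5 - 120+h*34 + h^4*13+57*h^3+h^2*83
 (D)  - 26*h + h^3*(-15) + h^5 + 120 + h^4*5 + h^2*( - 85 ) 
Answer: B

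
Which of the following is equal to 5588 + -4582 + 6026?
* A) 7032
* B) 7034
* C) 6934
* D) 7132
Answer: A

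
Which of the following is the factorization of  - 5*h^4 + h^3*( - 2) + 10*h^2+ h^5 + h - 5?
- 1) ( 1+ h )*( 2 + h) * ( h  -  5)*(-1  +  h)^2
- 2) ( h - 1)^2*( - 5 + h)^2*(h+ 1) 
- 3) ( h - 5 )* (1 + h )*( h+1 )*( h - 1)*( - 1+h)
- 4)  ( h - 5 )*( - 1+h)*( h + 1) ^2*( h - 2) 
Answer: 3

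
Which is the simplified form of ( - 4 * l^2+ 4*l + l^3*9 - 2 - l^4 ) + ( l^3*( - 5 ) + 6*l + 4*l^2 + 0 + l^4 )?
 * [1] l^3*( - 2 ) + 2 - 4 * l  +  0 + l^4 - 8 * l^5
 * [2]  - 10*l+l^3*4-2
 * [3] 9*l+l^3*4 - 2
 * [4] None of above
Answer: 4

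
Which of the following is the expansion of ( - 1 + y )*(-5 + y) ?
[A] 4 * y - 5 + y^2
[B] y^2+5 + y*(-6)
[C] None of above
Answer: B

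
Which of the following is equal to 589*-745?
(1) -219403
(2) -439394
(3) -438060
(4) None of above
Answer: 4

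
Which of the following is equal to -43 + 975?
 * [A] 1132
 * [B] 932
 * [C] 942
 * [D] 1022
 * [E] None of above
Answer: B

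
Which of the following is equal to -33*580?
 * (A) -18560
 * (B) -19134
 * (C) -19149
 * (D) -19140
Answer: D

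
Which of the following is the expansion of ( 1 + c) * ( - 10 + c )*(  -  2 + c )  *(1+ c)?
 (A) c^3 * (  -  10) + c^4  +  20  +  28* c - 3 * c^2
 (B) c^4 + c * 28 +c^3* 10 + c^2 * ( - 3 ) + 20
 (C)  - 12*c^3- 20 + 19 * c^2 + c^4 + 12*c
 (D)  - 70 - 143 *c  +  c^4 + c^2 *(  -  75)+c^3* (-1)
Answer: A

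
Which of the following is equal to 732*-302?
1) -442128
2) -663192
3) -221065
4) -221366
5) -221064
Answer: 5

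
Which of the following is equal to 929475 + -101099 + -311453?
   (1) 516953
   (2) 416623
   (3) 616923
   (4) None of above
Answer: 4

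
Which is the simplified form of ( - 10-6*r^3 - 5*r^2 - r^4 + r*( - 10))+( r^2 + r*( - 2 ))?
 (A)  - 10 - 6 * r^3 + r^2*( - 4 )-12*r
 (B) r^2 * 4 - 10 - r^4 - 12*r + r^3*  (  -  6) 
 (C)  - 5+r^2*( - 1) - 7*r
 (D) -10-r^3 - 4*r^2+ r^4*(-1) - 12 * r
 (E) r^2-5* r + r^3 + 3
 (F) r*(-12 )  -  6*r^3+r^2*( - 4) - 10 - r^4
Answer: F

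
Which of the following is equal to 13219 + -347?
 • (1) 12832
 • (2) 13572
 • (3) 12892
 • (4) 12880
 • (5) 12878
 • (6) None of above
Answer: 6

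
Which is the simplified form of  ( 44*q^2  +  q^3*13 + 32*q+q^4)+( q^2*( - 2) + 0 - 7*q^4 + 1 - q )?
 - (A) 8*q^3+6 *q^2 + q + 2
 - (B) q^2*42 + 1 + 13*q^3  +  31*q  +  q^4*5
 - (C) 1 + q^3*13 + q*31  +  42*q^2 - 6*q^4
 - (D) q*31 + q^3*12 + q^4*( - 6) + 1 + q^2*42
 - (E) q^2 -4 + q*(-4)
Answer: C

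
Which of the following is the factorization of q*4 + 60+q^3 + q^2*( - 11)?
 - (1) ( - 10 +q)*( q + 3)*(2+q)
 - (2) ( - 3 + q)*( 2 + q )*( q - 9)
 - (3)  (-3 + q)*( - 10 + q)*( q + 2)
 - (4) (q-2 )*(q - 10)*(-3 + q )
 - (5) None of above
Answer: 3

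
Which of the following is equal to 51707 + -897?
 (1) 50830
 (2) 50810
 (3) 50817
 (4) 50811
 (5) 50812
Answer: 2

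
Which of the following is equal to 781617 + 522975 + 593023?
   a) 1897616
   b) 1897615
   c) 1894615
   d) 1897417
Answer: b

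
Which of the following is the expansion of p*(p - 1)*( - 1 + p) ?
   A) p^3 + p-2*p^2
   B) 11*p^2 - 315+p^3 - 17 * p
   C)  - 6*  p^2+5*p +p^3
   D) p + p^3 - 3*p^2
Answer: A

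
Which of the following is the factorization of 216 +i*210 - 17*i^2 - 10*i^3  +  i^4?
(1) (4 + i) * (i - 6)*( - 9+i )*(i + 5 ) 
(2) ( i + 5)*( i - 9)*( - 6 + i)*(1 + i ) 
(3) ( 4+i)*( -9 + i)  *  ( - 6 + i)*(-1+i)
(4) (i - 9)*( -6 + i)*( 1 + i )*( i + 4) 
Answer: 4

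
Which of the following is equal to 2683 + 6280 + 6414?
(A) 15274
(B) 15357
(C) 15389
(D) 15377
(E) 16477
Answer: D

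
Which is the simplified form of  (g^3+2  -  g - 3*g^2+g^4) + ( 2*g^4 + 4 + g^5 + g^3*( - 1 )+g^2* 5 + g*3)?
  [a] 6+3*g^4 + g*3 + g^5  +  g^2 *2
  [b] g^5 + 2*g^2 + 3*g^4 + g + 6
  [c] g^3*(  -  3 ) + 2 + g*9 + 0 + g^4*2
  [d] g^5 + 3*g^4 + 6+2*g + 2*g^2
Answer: d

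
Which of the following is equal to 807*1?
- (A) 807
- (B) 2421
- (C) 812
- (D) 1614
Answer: A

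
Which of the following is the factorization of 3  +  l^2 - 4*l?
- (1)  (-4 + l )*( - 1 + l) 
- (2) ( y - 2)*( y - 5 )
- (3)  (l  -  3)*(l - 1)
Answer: 3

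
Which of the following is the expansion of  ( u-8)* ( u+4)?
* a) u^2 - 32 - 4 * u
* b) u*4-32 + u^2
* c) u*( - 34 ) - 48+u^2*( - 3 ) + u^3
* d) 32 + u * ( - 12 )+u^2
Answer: a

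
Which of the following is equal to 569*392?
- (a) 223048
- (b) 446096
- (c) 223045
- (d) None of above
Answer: a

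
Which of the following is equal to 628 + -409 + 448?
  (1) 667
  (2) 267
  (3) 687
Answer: 1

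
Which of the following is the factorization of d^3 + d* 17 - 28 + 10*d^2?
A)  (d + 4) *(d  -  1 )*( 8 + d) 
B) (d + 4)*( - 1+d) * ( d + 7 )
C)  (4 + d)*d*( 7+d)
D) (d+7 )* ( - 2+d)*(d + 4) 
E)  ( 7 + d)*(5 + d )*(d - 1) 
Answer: B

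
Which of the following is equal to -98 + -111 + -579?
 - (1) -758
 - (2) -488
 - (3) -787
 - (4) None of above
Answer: 4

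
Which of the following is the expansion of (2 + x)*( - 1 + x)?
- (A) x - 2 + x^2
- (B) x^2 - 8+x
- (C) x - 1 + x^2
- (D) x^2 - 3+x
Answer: A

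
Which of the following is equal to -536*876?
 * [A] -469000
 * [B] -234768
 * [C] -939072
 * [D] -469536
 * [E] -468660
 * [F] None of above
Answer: D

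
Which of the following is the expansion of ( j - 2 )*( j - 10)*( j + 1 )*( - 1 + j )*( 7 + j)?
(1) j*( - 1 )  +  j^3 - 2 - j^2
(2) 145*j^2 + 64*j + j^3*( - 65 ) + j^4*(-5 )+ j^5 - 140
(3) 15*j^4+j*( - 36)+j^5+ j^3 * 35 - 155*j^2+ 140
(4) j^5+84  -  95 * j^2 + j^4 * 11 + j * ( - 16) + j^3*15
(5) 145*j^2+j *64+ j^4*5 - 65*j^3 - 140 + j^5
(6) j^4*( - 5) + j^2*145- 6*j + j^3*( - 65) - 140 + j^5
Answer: 2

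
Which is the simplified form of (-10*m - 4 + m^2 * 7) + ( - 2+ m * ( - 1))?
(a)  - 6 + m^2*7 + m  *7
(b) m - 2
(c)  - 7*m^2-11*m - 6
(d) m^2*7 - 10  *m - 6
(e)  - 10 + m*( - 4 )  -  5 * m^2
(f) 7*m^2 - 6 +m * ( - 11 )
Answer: f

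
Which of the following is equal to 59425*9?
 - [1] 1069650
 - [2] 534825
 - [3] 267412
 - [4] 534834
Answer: 2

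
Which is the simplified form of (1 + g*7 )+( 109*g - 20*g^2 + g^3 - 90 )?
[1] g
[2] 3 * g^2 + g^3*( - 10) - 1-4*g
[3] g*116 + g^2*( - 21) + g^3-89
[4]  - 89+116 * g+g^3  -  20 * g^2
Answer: 4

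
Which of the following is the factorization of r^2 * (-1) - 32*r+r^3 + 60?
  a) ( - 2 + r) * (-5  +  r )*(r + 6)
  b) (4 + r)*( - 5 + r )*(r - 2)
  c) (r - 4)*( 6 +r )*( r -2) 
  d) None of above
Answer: a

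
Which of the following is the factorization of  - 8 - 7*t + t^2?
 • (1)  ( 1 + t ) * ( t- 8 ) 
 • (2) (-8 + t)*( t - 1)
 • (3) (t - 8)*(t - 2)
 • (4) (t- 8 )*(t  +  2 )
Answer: 1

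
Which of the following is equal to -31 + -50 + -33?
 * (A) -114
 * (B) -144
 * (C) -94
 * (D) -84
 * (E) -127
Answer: A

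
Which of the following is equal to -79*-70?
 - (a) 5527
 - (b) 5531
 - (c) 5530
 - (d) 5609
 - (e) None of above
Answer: c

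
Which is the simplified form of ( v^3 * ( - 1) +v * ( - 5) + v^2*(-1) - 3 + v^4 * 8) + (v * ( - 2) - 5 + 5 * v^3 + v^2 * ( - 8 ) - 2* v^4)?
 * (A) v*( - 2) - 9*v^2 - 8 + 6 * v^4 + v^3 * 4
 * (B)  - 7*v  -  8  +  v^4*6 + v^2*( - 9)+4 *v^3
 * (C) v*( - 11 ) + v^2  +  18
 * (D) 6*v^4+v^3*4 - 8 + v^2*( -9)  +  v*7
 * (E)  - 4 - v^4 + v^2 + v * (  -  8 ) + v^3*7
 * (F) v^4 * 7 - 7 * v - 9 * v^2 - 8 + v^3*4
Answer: B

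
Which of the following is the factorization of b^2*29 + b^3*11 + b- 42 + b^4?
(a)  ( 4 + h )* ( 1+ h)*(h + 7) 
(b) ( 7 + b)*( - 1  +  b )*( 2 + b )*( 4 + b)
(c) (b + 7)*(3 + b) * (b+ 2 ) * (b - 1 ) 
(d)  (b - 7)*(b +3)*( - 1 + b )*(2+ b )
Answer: c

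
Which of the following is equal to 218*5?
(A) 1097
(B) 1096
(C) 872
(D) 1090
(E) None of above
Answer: D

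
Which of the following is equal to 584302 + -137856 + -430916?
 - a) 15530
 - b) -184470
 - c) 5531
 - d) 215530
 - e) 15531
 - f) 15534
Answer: a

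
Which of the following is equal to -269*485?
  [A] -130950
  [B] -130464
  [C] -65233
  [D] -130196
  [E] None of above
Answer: E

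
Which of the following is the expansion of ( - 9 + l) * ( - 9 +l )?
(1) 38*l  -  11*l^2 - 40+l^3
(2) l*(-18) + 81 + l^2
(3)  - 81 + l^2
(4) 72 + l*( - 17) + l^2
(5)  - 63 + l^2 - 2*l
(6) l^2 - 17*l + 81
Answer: 2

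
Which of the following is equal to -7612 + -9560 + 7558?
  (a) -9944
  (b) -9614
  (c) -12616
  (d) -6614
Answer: b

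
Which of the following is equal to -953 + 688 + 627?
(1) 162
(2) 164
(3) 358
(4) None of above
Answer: 4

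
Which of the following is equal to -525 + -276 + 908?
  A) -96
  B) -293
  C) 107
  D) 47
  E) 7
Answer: C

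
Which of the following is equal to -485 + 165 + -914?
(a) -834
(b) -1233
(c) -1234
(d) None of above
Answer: c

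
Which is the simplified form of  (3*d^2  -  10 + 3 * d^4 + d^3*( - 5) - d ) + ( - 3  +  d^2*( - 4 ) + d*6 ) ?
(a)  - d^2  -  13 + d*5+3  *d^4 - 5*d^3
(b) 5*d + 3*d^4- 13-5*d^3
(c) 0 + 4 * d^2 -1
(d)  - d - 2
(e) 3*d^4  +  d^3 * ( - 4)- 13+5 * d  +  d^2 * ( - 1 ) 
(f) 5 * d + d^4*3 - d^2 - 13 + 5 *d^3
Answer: a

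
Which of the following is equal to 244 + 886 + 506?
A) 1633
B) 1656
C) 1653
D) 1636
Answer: D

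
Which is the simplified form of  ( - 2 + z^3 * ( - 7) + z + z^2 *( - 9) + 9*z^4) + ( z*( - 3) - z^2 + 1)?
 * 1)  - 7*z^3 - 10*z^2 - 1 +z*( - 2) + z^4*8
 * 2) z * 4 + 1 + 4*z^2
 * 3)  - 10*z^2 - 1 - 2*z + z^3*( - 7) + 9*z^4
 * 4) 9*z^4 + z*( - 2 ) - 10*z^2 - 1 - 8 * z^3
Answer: 3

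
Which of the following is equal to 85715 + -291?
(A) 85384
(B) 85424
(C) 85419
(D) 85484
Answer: B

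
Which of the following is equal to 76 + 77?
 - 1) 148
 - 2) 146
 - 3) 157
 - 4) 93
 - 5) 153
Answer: 5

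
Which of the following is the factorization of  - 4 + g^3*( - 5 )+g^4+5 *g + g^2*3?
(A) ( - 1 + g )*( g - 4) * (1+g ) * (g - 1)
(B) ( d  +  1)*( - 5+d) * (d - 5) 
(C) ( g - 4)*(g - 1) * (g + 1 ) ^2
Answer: A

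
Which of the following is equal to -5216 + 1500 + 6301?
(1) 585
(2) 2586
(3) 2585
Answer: 3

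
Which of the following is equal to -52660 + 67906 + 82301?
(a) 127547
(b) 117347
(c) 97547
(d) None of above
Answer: c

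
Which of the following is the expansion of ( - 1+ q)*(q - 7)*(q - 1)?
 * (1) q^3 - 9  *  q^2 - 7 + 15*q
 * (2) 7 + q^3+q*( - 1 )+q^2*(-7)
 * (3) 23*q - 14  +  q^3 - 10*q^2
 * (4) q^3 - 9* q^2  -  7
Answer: 1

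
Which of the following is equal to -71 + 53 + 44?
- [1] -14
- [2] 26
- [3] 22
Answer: 2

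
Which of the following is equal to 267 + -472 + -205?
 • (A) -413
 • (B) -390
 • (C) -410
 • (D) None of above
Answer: C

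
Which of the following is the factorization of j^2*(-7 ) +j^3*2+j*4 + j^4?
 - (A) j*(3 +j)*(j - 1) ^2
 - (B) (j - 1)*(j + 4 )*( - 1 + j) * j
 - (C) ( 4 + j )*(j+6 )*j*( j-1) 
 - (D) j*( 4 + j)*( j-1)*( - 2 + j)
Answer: B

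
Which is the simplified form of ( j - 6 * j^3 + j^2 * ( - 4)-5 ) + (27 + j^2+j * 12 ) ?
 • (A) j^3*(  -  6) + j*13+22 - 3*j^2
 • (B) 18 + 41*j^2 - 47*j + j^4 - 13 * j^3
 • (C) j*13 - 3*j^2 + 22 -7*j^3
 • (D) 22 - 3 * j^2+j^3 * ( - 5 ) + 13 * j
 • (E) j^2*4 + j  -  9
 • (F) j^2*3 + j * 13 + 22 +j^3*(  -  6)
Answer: A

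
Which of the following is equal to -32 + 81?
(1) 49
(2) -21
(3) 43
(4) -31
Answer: 1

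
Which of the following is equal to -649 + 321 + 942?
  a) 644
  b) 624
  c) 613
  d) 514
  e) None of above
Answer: e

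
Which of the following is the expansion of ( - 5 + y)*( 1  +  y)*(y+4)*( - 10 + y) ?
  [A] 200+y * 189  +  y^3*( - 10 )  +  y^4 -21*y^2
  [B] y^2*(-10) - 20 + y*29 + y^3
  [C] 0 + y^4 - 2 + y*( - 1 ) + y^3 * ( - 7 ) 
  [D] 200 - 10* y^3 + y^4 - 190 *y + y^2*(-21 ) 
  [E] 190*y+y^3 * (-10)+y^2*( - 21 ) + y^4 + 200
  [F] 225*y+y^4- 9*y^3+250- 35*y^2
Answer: E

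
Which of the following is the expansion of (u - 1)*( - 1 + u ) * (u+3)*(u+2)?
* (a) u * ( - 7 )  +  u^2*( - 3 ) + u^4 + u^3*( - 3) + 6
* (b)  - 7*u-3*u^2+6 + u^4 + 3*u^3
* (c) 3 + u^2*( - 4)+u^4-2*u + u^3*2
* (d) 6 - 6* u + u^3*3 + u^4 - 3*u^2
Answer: b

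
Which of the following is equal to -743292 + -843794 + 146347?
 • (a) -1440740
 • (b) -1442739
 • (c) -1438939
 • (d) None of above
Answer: d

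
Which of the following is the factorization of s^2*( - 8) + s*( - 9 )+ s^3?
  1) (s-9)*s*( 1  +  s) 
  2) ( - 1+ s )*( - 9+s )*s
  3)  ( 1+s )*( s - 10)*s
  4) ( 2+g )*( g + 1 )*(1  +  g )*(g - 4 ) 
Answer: 1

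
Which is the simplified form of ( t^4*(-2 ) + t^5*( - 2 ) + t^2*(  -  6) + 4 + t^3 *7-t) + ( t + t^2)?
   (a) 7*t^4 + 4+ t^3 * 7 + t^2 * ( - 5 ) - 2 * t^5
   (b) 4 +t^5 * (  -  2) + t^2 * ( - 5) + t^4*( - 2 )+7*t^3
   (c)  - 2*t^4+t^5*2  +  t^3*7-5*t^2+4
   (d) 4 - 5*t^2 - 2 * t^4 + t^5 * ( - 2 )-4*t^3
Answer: b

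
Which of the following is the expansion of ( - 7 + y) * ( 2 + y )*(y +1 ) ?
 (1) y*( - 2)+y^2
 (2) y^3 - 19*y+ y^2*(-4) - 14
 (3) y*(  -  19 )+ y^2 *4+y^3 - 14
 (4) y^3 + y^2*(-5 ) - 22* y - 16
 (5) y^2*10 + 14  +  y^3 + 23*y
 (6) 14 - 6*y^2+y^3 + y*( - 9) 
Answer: 2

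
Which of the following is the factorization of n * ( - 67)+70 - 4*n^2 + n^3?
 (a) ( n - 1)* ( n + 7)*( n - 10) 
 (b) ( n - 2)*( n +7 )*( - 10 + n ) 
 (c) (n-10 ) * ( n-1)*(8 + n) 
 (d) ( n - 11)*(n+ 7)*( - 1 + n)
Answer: a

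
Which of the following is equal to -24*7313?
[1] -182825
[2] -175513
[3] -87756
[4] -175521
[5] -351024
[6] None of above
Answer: 6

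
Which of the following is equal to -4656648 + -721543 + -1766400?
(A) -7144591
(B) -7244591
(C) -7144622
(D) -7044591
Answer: A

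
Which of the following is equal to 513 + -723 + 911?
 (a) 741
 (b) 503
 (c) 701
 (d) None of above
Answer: c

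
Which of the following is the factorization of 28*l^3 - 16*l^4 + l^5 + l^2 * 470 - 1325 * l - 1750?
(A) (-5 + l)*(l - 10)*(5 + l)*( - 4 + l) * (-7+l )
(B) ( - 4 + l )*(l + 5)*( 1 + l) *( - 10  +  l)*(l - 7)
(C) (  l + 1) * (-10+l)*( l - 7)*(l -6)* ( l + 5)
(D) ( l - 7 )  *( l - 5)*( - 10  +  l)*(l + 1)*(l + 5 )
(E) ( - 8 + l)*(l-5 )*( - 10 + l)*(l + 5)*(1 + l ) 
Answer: D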